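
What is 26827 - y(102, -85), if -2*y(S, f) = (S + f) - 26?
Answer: 53645/2 ≈ 26823.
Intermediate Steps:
y(S, f) = 13 - S/2 - f/2 (y(S, f) = -((S + f) - 26)/2 = -(-26 + S + f)/2 = 13 - S/2 - f/2)
26827 - y(102, -85) = 26827 - (13 - ½*102 - ½*(-85)) = 26827 - (13 - 51 + 85/2) = 26827 - 1*9/2 = 26827 - 9/2 = 53645/2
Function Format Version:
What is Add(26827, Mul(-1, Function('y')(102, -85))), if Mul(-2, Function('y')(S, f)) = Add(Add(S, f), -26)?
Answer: Rational(53645, 2) ≈ 26823.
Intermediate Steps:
Function('y')(S, f) = Add(13, Mul(Rational(-1, 2), S), Mul(Rational(-1, 2), f)) (Function('y')(S, f) = Mul(Rational(-1, 2), Add(Add(S, f), -26)) = Mul(Rational(-1, 2), Add(-26, S, f)) = Add(13, Mul(Rational(-1, 2), S), Mul(Rational(-1, 2), f)))
Add(26827, Mul(-1, Function('y')(102, -85))) = Add(26827, Mul(-1, Add(13, Mul(Rational(-1, 2), 102), Mul(Rational(-1, 2), -85)))) = Add(26827, Mul(-1, Add(13, -51, Rational(85, 2)))) = Add(26827, Mul(-1, Rational(9, 2))) = Add(26827, Rational(-9, 2)) = Rational(53645, 2)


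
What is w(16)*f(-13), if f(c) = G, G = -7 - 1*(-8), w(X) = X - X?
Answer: 0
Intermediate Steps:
w(X) = 0
G = 1 (G = -7 + 8 = 1)
f(c) = 1
w(16)*f(-13) = 0*1 = 0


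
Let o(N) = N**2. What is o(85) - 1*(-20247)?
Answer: 27472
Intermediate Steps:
o(85) - 1*(-20247) = 85**2 - 1*(-20247) = 7225 + 20247 = 27472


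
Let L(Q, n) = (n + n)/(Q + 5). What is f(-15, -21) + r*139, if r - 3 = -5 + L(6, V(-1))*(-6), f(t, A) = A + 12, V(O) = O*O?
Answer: -4825/11 ≈ -438.64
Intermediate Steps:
V(O) = O²
f(t, A) = 12 + A
L(Q, n) = 2*n/(5 + Q) (L(Q, n) = (2*n)/(5 + Q) = 2*n/(5 + Q))
r = -34/11 (r = 3 + (-5 + (2*(-1)²/(5 + 6))*(-6)) = 3 + (-5 + (2*1/11)*(-6)) = 3 + (-5 + (2*1*(1/11))*(-6)) = 3 + (-5 + (2/11)*(-6)) = 3 + (-5 - 12/11) = 3 - 67/11 = -34/11 ≈ -3.0909)
f(-15, -21) + r*139 = (12 - 21) - 34/11*139 = -9 - 4726/11 = -4825/11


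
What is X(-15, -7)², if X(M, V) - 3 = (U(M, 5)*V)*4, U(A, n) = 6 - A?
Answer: 342225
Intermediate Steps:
X(M, V) = 3 + 4*V*(6 - M) (X(M, V) = 3 + ((6 - M)*V)*4 = 3 + (V*(6 - M))*4 = 3 + 4*V*(6 - M))
X(-15, -7)² = (3 - 4*(-7)*(-6 - 15))² = (3 - 4*(-7)*(-21))² = (3 - 588)² = (-585)² = 342225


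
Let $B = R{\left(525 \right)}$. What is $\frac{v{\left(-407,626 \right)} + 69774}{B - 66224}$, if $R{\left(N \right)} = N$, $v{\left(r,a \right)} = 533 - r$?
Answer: $- \frac{70714}{65699} \approx -1.0763$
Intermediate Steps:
$B = 525$
$\frac{v{\left(-407,626 \right)} + 69774}{B - 66224} = \frac{\left(533 - -407\right) + 69774}{525 - 66224} = \frac{\left(533 + 407\right) + 69774}{-65699} = \left(940 + 69774\right) \left(- \frac{1}{65699}\right) = 70714 \left(- \frac{1}{65699}\right) = - \frac{70714}{65699}$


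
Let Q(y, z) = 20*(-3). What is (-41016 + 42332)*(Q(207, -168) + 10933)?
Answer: 14308868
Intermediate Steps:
Q(y, z) = -60
(-41016 + 42332)*(Q(207, -168) + 10933) = (-41016 + 42332)*(-60 + 10933) = 1316*10873 = 14308868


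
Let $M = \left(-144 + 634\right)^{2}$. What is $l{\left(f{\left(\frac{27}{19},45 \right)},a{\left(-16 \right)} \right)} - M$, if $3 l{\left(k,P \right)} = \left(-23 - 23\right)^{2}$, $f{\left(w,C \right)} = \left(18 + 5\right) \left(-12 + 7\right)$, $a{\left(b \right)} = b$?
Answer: $- \frac{718184}{3} \approx -2.3939 \cdot 10^{5}$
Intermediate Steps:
$f{\left(w,C \right)} = -115$ ($f{\left(w,C \right)} = 23 \left(-5\right) = -115$)
$l{\left(k,P \right)} = \frac{2116}{3}$ ($l{\left(k,P \right)} = \frac{\left(-23 - 23\right)^{2}}{3} = \frac{\left(-46\right)^{2}}{3} = \frac{1}{3} \cdot 2116 = \frac{2116}{3}$)
$M = 240100$ ($M = 490^{2} = 240100$)
$l{\left(f{\left(\frac{27}{19},45 \right)},a{\left(-16 \right)} \right)} - M = \frac{2116}{3} - 240100 = - \frac{718184}{3}$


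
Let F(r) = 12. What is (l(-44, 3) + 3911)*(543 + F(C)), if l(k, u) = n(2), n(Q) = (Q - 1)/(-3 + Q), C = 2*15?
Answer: 2170050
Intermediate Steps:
C = 30
n(Q) = (-1 + Q)/(-3 + Q)
l(k, u) = -1 (l(k, u) = (-1 + 2)/(-3 + 2) = 1/(-1) = -1*1 = -1)
(l(-44, 3) + 3911)*(543 + F(C)) = (-1 + 3911)*(543 + 12) = 3910*555 = 2170050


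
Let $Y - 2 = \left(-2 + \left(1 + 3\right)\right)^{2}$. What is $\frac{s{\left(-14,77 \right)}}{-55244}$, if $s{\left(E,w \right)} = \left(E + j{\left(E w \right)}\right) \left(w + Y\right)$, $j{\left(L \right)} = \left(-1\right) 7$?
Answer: $\frac{249}{7892} \approx 0.031551$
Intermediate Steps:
$j{\left(L \right)} = -7$
$Y = 6$ ($Y = 2 + \left(-2 + \left(1 + 3\right)\right)^{2} = 2 + \left(-2 + 4\right)^{2} = 2 + 2^{2} = 2 + 4 = 6$)
$s{\left(E,w \right)} = \left(-7 + E\right) \left(6 + w\right)$ ($s{\left(E,w \right)} = \left(E - 7\right) \left(w + 6\right) = \left(-7 + E\right) \left(6 + w\right)$)
$\frac{s{\left(-14,77 \right)}}{-55244} = \frac{-42 - 539 + 6 \left(-14\right) - 1078}{-55244} = \left(-42 - 539 - 84 - 1078\right) \left(- \frac{1}{55244}\right) = \left(-1743\right) \left(- \frac{1}{55244}\right) = \frac{249}{7892}$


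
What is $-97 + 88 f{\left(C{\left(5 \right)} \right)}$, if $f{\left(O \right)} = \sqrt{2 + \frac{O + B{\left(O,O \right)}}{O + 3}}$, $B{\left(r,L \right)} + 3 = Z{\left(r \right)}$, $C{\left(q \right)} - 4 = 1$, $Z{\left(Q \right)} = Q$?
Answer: $-97 + 22 \sqrt{46} \approx 52.211$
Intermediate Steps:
$C{\left(q \right)} = 5$ ($C{\left(q \right)} = 4 + 1 = 5$)
$B{\left(r,L \right)} = -3 + r$
$f{\left(O \right)} = \sqrt{2 + \frac{-3 + 2 O}{3 + O}}$ ($f{\left(O \right)} = \sqrt{2 + \frac{O + \left(-3 + O\right)}{O + 3}} = \sqrt{2 + \frac{-3 + 2 O}{3 + O}}$)
$-97 + 88 f{\left(C{\left(5 \right)} \right)} = -97 + 88 \sqrt{\frac{3 + 4 \cdot 5}{3 + 5}} = -97 + 88 \sqrt{\frac{3 + 20}{8}} = -97 + 88 \sqrt{\frac{1}{8} \cdot 23} = -97 + 88 \sqrt{\frac{23}{8}} = -97 + 88 \frac{\sqrt{46}}{4} = -97 + 22 \sqrt{46}$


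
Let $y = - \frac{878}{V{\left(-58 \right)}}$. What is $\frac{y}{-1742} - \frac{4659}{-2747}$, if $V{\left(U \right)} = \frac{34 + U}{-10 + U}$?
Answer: $\frac{669385}{214266} \approx 3.1241$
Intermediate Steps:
$V{\left(U \right)} = \frac{34 + U}{-10 + U}$
$y = - \frac{7463}{3}$ ($y = - \frac{878}{\frac{1}{-10 - 58} \left(34 - 58\right)} = - \frac{878}{\frac{1}{-68} \left(-24\right)} = - \frac{878}{\left(- \frac{1}{68}\right) \left(-24\right)} = - \frac{878}{\frac{6}{17}} = \left(-878\right) \frac{17}{6} = - \frac{7463}{3} \approx -2487.7$)
$\frac{y}{-1742} - \frac{4659}{-2747} = - \frac{7463}{3 \left(-1742\right)} - \frac{4659}{-2747} = \left(- \frac{7463}{3}\right) \left(- \frac{1}{1742}\right) - - \frac{4659}{2747} = \frac{7463}{5226} + \frac{4659}{2747} = \frac{669385}{214266}$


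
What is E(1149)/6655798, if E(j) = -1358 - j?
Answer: -2507/6655798 ≈ -0.00037666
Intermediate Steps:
E(1149)/6655798 = (-1358 - 1*1149)/6655798 = (-1358 - 1149)*(1/6655798) = -2507*1/6655798 = -2507/6655798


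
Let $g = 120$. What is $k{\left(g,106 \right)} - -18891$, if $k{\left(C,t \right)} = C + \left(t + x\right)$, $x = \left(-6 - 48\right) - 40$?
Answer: $19023$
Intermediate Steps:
$x = -94$ ($x = -54 - 40 = -94$)
$k{\left(C,t \right)} = -94 + C + t$ ($k{\left(C,t \right)} = C + \left(t - 94\right) = C + \left(-94 + t\right) = -94 + C + t$)
$k{\left(g,106 \right)} - -18891 = \left(-94 + 120 + 106\right) - -18891 = 132 + 18891 = 19023$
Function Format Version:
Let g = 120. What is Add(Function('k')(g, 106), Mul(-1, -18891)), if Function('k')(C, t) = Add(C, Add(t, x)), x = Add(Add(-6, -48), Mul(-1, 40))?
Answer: 19023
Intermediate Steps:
x = -94 (x = Add(-54, -40) = -94)
Function('k')(C, t) = Add(-94, C, t) (Function('k')(C, t) = Add(C, Add(t, -94)) = Add(C, Add(-94, t)) = Add(-94, C, t))
Add(Function('k')(g, 106), Mul(-1, -18891)) = Add(Add(-94, 120, 106), Mul(-1, -18891)) = Add(132, 18891) = 19023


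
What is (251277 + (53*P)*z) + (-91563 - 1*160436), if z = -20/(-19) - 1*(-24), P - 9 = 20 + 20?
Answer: 1222454/19 ≈ 64340.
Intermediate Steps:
P = 49 (P = 9 + (20 + 20) = 9 + 40 = 49)
z = 476/19 (z = -20*(-1/19) + 24 = 20/19 + 24 = 476/19 ≈ 25.053)
(251277 + (53*P)*z) + (-91563 - 1*160436) = (251277 + (53*49)*(476/19)) + (-91563 - 1*160436) = (251277 + 2597*(476/19)) + (-91563 - 160436) = (251277 + 1236172/19) - 251999 = 6010435/19 - 251999 = 1222454/19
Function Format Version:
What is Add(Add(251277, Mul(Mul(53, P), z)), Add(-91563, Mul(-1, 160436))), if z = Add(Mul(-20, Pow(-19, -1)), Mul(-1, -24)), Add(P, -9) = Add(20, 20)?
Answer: Rational(1222454, 19) ≈ 64340.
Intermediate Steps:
P = 49 (P = Add(9, Add(20, 20)) = Add(9, 40) = 49)
z = Rational(476, 19) (z = Add(Mul(-20, Rational(-1, 19)), 24) = Add(Rational(20, 19), 24) = Rational(476, 19) ≈ 25.053)
Add(Add(251277, Mul(Mul(53, P), z)), Add(-91563, Mul(-1, 160436))) = Add(Add(251277, Mul(Mul(53, 49), Rational(476, 19))), Add(-91563, Mul(-1, 160436))) = Add(Add(251277, Mul(2597, Rational(476, 19))), Add(-91563, -160436)) = Add(Add(251277, Rational(1236172, 19)), -251999) = Add(Rational(6010435, 19), -251999) = Rational(1222454, 19)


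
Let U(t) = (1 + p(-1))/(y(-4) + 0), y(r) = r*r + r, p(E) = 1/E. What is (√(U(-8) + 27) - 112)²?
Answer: 12571 - 672*√3 ≈ 11407.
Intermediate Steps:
y(r) = r + r² (y(r) = r² + r = r + r²)
U(t) = 0 (U(t) = (1 + 1/(-1))/(-4*(1 - 4) + 0) = (1 - 1)/(-4*(-3) + 0) = 0/(12 + 0) = 0/12 = 0*(1/12) = 0)
(√(U(-8) + 27) - 112)² = (√(0 + 27) - 112)² = (√27 - 112)² = (3*√3 - 112)² = (-112 + 3*√3)²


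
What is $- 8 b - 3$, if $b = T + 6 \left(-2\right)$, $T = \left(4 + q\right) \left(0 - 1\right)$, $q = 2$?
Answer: $141$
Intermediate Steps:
$T = -6$ ($T = \left(4 + 2\right) \left(0 - 1\right) = 6 \left(-1\right) = -6$)
$b = -18$ ($b = -6 + 6 \left(-2\right) = -6 - 12 = -18$)
$- 8 b - 3 = \left(-8\right) \left(-18\right) - 3 = 144 - 3 = 141$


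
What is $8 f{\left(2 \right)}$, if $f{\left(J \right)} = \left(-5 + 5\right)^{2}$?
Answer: $0$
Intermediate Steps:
$f{\left(J \right)} = 0$ ($f{\left(J \right)} = 0^{2} = 0$)
$8 f{\left(2 \right)} = 8 \cdot 0 = 0$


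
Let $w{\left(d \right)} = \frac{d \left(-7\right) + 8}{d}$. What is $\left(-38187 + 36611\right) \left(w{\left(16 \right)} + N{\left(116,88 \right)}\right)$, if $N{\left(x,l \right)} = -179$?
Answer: $292348$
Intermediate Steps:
$w{\left(d \right)} = \frac{8 - 7 d}{d}$ ($w{\left(d \right)} = \frac{- 7 d + 8}{d} = \frac{8 - 7 d}{d}$)
$\left(-38187 + 36611\right) \left(w{\left(16 \right)} + N{\left(116,88 \right)}\right) = \left(-38187 + 36611\right) \left(\left(-7 + \frac{8}{16}\right) - 179\right) = - 1576 \left(\left(-7 + 8 \cdot \frac{1}{16}\right) - 179\right) = - 1576 \left(\left(-7 + \frac{1}{2}\right) - 179\right) = - 1576 \left(- \frac{13}{2} - 179\right) = \left(-1576\right) \left(- \frac{371}{2}\right) = 292348$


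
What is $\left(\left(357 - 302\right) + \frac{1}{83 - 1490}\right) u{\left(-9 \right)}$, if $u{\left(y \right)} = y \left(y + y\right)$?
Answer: $\frac{4178736}{469} \approx 8909.9$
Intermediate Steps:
$u{\left(y \right)} = 2 y^{2}$ ($u{\left(y \right)} = y 2 y = 2 y^{2}$)
$\left(\left(357 - 302\right) + \frac{1}{83 - 1490}\right) u{\left(-9 \right)} = \left(\left(357 - 302\right) + \frac{1}{83 - 1490}\right) 2 \left(-9\right)^{2} = \left(55 + \frac{1}{-1407}\right) 2 \cdot 81 = \left(55 - \frac{1}{1407}\right) 162 = \frac{77384}{1407} \cdot 162 = \frac{4178736}{469}$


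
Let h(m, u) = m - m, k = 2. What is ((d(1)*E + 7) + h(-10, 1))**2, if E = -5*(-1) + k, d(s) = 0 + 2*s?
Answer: 441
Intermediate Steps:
h(m, u) = 0
d(s) = 2*s
E = 7 (E = -5*(-1) + 2 = 5 + 2 = 7)
((d(1)*E + 7) + h(-10, 1))**2 = (((2*1)*7 + 7) + 0)**2 = ((2*7 + 7) + 0)**2 = ((14 + 7) + 0)**2 = (21 + 0)**2 = 21**2 = 441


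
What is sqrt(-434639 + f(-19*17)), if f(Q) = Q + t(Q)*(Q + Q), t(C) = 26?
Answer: I*sqrt(451758) ≈ 672.13*I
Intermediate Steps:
f(Q) = 53*Q (f(Q) = Q + 26*(Q + Q) = Q + 26*(2*Q) = Q + 52*Q = 53*Q)
sqrt(-434639 + f(-19*17)) = sqrt(-434639 + 53*(-19*17)) = sqrt(-434639 + 53*(-323)) = sqrt(-434639 - 17119) = sqrt(-451758) = I*sqrt(451758)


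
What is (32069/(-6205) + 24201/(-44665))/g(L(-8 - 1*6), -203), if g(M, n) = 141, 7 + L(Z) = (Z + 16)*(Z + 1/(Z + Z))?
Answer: -316505818/7815526365 ≈ -0.040497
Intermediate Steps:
L(Z) = -7 + (16 + Z)*(Z + 1/(2*Z)) (L(Z) = -7 + (Z + 16)*(Z + 1/(Z + Z)) = -7 + (16 + Z)*(Z + 1/(2*Z)))
(32069/(-6205) + 24201/(-44665))/g(L(-8 - 1*6), -203) = (32069/(-6205) + 24201/(-44665))/141 = (32069*(-1/6205) + 24201*(-1/44665))*(1/141) = (-32069/6205 - 24201/44665)*(1/141) = -316505818/55429265*1/141 = -316505818/7815526365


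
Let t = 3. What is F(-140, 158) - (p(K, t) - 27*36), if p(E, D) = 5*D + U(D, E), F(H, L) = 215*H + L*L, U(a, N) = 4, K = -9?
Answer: -4183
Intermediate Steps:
F(H, L) = L² + 215*H (F(H, L) = 215*H + L² = L² + 215*H)
p(E, D) = 4 + 5*D (p(E, D) = 5*D + 4 = 4 + 5*D)
F(-140, 158) - (p(K, t) - 27*36) = (158² + 215*(-140)) - ((4 + 5*3) - 27*36) = (24964 - 30100) - ((4 + 15) - 972) = -5136 - (19 - 972) = -5136 - 1*(-953) = -5136 + 953 = -4183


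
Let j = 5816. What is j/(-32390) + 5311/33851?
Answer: -12427063/548216945 ≈ -0.022668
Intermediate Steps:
j/(-32390) + 5311/33851 = 5816/(-32390) + 5311/33851 = 5816*(-1/32390) + 5311*(1/33851) = -2908/16195 + 5311/33851 = -12427063/548216945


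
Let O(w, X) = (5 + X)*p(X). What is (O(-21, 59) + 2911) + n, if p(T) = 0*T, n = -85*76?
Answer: -3549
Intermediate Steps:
n = -6460
p(T) = 0
O(w, X) = 0 (O(w, X) = (5 + X)*0 = 0)
(O(-21, 59) + 2911) + n = (0 + 2911) - 6460 = 2911 - 6460 = -3549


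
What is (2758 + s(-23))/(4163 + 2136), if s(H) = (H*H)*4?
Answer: 4874/6299 ≈ 0.77377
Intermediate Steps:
s(H) = 4*H² (s(H) = H²*4 = 4*H²)
(2758 + s(-23))/(4163 + 2136) = (2758 + 4*(-23)²)/(4163 + 2136) = (2758 + 4*529)/6299 = (2758 + 2116)*(1/6299) = 4874*(1/6299) = 4874/6299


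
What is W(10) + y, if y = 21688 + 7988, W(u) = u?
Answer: 29686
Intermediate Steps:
y = 29676
W(10) + y = 10 + 29676 = 29686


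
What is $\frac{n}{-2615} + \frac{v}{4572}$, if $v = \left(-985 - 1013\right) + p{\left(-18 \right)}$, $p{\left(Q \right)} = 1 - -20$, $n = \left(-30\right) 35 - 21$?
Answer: $- \frac{91081}{3985260} \approx -0.022854$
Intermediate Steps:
$n = -1071$ ($n = -1050 - 21 = -1071$)
$p{\left(Q \right)} = 21$ ($p{\left(Q \right)} = 1 + 20 = 21$)
$v = -1977$ ($v = \left(-985 - 1013\right) + 21 = -1998 + 21 = -1977$)
$\frac{n}{-2615} + \frac{v}{4572} = - \frac{1071}{-2615} - \frac{1977}{4572} = \left(-1071\right) \left(- \frac{1}{2615}\right) - \frac{659}{1524} = \frac{1071}{2615} - \frac{659}{1524} = - \frac{91081}{3985260}$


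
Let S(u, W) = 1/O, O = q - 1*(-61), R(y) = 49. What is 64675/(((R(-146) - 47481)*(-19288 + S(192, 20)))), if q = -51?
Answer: 323375/4574318364 ≈ 7.0694e-5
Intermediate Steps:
O = 10 (O = -51 - 1*(-61) = -51 + 61 = 10)
S(u, W) = ⅒ (S(u, W) = 1/10 = ⅒)
64675/(((R(-146) - 47481)*(-19288 + S(192, 20)))) = 64675/(((49 - 47481)*(-19288 + ⅒))) = 64675/((-47432*(-192879/10))) = 64675/(4574318364/5) = 64675*(5/4574318364) = 323375/4574318364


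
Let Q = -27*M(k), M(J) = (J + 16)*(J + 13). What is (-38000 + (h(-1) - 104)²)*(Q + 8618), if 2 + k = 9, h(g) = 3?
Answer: 105691798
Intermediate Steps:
k = 7 (k = -2 + 9 = 7)
M(J) = (13 + J)*(16 + J) (M(J) = (16 + J)*(13 + J) = (13 + J)*(16 + J))
Q = -12420 (Q = -27*(208 + 7² + 29*7) = -27*(208 + 49 + 203) = -27*460 = -12420)
(-38000 + (h(-1) - 104)²)*(Q + 8618) = (-38000 + (3 - 104)²)*(-12420 + 8618) = (-38000 + (-101)²)*(-3802) = (-38000 + 10201)*(-3802) = -27799*(-3802) = 105691798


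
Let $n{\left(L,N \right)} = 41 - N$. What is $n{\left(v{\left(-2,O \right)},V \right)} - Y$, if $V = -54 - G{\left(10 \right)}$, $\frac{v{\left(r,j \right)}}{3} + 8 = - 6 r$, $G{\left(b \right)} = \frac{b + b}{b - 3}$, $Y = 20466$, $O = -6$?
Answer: $- \frac{142577}{7} \approx -20368.0$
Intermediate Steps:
$G{\left(b \right)} = \frac{2 b}{-3 + b}$
$v{\left(r,j \right)} = -24 - 18 r$ ($v{\left(r,j \right)} = -24 + 3 \left(- 6 r\right) = -24 - 18 r$)
$V = - \frac{398}{7}$ ($V = -54 - 2 \cdot 10 \frac{1}{-3 + 10} = -54 - 2 \cdot 10 \cdot \frac{1}{7} = -54 - \frac{20}{7} = - \frac{398}{7} \approx -56.857$)
$n{\left(v{\left(-2,O \right)},V \right)} - Y = \left(41 - - \frac{398}{7}\right) - 20466 = \left(41 + \frac{398}{7}\right) - 20466 = \frac{685}{7} - 20466 = - \frac{142577}{7}$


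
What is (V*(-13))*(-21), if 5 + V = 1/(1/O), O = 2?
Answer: -819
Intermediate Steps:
V = -3 (V = -5 + 1/(1/2) = -5 + 1/(½) = -5 + 2 = -3)
(V*(-13))*(-21) = -3*(-13)*(-21) = 39*(-21) = -819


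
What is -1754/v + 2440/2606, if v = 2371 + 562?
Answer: 1292798/3821699 ≈ 0.33828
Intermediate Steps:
v = 2933
-1754/v + 2440/2606 = -1754/2933 + 2440/2606 = -1754*1/2933 + 2440*(1/2606) = -1754/2933 + 1220/1303 = 1292798/3821699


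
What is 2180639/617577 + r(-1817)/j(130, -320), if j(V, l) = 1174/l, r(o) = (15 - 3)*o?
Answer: 2155783860373/362517699 ≈ 5946.7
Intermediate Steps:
r(o) = 12*o
2180639/617577 + r(-1817)/j(130, -320) = 2180639/617577 + (12*(-1817))/((1174/(-320))) = 2180639*(1/617577) - 21804/(1174*(-1/320)) = 2180639/617577 - 21804/(-587/160) = 2180639/617577 - 21804*(-160/587) = 2180639/617577 + 3488640/587 = 2155783860373/362517699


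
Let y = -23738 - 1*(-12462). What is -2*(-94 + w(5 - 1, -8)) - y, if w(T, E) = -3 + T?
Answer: 11462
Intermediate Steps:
y = -11276 (y = -23738 + 12462 = -11276)
-2*(-94 + w(5 - 1, -8)) - y = -2*(-94 + (-3 + (5 - 1))) - 1*(-11276) = -2*(-94 + (-3 + 4)) + 11276 = -2*(-94 + 1) + 11276 = -2*(-93) + 11276 = 186 + 11276 = 11462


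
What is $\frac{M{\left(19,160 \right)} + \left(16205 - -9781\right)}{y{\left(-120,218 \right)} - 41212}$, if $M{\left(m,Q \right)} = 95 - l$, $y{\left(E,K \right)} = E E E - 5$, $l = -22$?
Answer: $- \frac{8701}{589739} \approx -0.014754$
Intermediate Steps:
$y{\left(E,K \right)} = -5 + E^{3}$ ($y{\left(E,K \right)} = E^{2} E - 5 = E^{3} - 5 = -5 + E^{3}$)
$M{\left(m,Q \right)} = 117$ ($M{\left(m,Q \right)} = 95 - -22 = 95 + 22 = 117$)
$\frac{M{\left(19,160 \right)} + \left(16205 - -9781\right)}{y{\left(-120,218 \right)} - 41212} = \frac{117 + \left(16205 - -9781\right)}{\left(-5 + \left(-120\right)^{3}\right) - 41212} = \frac{117 + \left(16205 + 9781\right)}{\left(-5 - 1728000\right) - 41212} = \frac{117 + 25986}{-1728005 - 41212} = \frac{26103}{-1769217} = 26103 \left(- \frac{1}{1769217}\right) = - \frac{8701}{589739}$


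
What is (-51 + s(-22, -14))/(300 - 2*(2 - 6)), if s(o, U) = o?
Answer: -73/308 ≈ -0.23701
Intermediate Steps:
(-51 + s(-22, -14))/(300 - 2*(2 - 6)) = (-51 - 22)/(300 - 2*(2 - 6)) = -73/(300 - 2*(-4)) = -73/(300 + 8) = -73/308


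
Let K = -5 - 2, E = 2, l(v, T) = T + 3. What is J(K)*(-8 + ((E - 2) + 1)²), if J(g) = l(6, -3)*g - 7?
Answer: 49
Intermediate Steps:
l(v, T) = 3 + T
K = -7
J(g) = -7 (J(g) = (3 - 3)*g - 7 = 0*g - 7 = 0 - 7 = -7)
J(K)*(-8 + ((E - 2) + 1)²) = -7*(-8 + ((2 - 2) + 1)²) = -7*(-8 + (0 + 1)²) = -7*(-8 + 1²) = -7*(-8 + 1) = -7*(-7) = 49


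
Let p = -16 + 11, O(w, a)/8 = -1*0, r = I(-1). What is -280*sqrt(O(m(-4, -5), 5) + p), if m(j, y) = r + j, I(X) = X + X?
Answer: -280*I*sqrt(5) ≈ -626.1*I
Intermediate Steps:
I(X) = 2*X
r = -2 (r = 2*(-1) = -2)
m(j, y) = -2 + j
O(w, a) = 0 (O(w, a) = 8*(-1*0) = 8*0 = 0)
p = -5
-280*sqrt(O(m(-4, -5), 5) + p) = -280*sqrt(0 - 5) = -280*I*sqrt(5)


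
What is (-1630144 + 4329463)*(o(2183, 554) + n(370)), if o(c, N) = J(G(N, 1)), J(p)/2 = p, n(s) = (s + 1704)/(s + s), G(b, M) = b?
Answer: 1109412011043/370 ≈ 2.9984e+9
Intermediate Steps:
n(s) = (1704 + s)/(2*s) (n(s) = (1704 + s)/((2*s)) = (1704 + s)*(1/(2*s)) = (1704 + s)/(2*s))
J(p) = 2*p
o(c, N) = 2*N
(-1630144 + 4329463)*(o(2183, 554) + n(370)) = (-1630144 + 4329463)*(2*554 + (½)*(1704 + 370)/370) = 2699319*(1108 + (½)*(1/370)*2074) = 2699319*(1108 + 1037/370) = 2699319*(410997/370) = 1109412011043/370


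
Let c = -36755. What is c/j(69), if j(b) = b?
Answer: -36755/69 ≈ -532.68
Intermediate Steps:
c/j(69) = -36755/69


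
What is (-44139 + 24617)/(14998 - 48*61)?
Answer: -9761/6035 ≈ -1.6174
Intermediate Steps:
(-44139 + 24617)/(14998 - 48*61) = -19522/(14998 - 2928) = -19522/12070 = -19522*1/12070 = -9761/6035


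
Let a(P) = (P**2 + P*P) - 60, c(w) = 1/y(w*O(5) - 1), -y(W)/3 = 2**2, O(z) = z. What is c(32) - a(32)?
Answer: -23857/12 ≈ -1988.1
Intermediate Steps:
y(W) = -12 (y(W) = -3*2**2 = -3*4 = -12)
c(w) = -1/12 (c(w) = 1/(-12) = -1/12)
a(P) = -60 + 2*P**2 (a(P) = (P**2 + P**2) - 60 = 2*P**2 - 60 = -60 + 2*P**2)
c(32) - a(32) = -1/12 - (-60 + 2*32**2) = -1/12 - (-60 + 2*1024) = -1/12 - (-60 + 2048) = -1/12 - 1*1988 = -1/12 - 1988 = -23857/12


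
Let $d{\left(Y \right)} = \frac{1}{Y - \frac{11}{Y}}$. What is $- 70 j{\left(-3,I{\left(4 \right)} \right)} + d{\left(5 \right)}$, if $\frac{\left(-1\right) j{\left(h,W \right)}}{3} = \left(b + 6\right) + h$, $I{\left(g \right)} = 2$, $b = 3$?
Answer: $\frac{17645}{14} \approx 1260.4$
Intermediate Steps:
$j{\left(h,W \right)} = -27 - 3 h$ ($j{\left(h,W \right)} = - 3 \left(\left(3 + 6\right) + h\right) = - 3 \left(9 + h\right) = -27 - 3 h$)
$- 70 j{\left(-3,I{\left(4 \right)} \right)} + d{\left(5 \right)} = - 70 \left(-27 - -9\right) + \frac{5}{-11 + 5^{2}} = - 70 \left(-27 + 9\right) + \frac{5}{-11 + 25} = \left(-70\right) \left(-18\right) + \frac{5}{14} = 1260 + 5 \cdot \frac{1}{14} = 1260 + \frac{5}{14} = \frac{17645}{14}$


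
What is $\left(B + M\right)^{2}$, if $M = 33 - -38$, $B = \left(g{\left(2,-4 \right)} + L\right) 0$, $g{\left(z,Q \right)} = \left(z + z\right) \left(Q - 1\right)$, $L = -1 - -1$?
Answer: $5041$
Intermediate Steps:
$L = 0$ ($L = -1 + 1 = 0$)
$g{\left(z,Q \right)} = 2 z \left(-1 + Q\right)$
$B = 0$ ($B = \left(2 \cdot 2 \left(-1 - 4\right) + 0\right) 0 = \left(2 \cdot 2 \left(-5\right) + 0\right) 0 = \left(-20 + 0\right) 0 = \left(-20\right) 0 = 0$)
$M = 71$ ($M = 33 + 38 = 71$)
$\left(B + M\right)^{2} = \left(0 + 71\right)^{2} = 71^{2} = 5041$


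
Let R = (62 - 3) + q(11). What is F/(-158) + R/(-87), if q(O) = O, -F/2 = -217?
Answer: -24409/6873 ≈ -3.5514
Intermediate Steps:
F = 434 (F = -2*(-217) = 434)
R = 70 (R = (62 - 3) + 11 = 59 + 11 = 70)
F/(-158) + R/(-87) = 434/(-158) + 70/(-87) = 434*(-1/158) + 70*(-1/87) = -217/79 - 70/87 = -24409/6873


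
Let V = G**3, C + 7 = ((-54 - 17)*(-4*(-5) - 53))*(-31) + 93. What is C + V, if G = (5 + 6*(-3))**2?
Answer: 4754262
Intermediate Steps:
G = 169 (G = (5 - 18)**2 = (-13)**2 = 169)
C = -72547 (C = -7 + (((-54 - 17)*(-4*(-5) - 53))*(-31) + 93) = -7 + (-71*(20 - 53)*(-31) + 93) = -7 + (-71*(-33)*(-31) + 93) = -7 + (2343*(-31) + 93) = -7 + (-72633 + 93) = -7 - 72540 = -72547)
V = 4826809 (V = 169**3 = 4826809)
C + V = -72547 + 4826809 = 4754262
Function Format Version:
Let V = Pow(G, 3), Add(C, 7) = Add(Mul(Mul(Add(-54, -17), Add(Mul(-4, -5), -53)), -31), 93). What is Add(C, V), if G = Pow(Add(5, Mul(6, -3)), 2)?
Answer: 4754262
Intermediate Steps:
G = 169 (G = Pow(Add(5, -18), 2) = Pow(-13, 2) = 169)
C = -72547 (C = Add(-7, Add(Mul(Mul(Add(-54, -17), Add(Mul(-4, -5), -53)), -31), 93)) = Add(-7, Add(Mul(Mul(-71, Add(20, -53)), -31), 93)) = Add(-7, Add(Mul(Mul(-71, -33), -31), 93)) = Add(-7, Add(Mul(2343, -31), 93)) = Add(-7, Add(-72633, 93)) = Add(-7, -72540) = -72547)
V = 4826809 (V = Pow(169, 3) = 4826809)
Add(C, V) = Add(-72547, 4826809) = 4754262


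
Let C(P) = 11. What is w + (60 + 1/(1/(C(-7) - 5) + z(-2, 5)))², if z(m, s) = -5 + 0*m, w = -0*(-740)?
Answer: 3006756/841 ≈ 3575.2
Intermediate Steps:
w = 0 (w = -1*0 = 0)
z(m, s) = -5 (z(m, s) = -5 + 0 = -5)
w + (60 + 1/(1/(C(-7) - 5) + z(-2, 5)))² = 0 + (60 + 1/(1/(11 - 5) - 5))² = 0 + (60 + 1/(1/6 - 5))² = 0 + (60 + 1/(⅙ - 5))² = 0 + (60 + 1/(-29/6))² = 0 + (60 - 6/29)² = 0 + (1734/29)² = 0 + 3006756/841 = 3006756/841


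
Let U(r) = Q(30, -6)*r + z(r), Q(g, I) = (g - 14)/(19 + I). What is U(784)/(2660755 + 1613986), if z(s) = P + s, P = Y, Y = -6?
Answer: 22658/55571633 ≈ 0.00040773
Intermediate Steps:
P = -6
z(s) = -6 + s
Q(g, I) = (-14 + g)/(19 + I)
U(r) = -6 + 29*r/13 (U(r) = ((-14 + 30)/(19 - 6))*r + (-6 + r) = (16/13)*r + (-6 + r) = ((1/13)*16)*r + (-6 + r) = 16*r/13 + (-6 + r) = -6 + 29*r/13)
U(784)/(2660755 + 1613986) = (-6 + (29/13)*784)/(2660755 + 1613986) = (-6 + 22736/13)/4274741 = (22658/13)*(1/4274741) = 22658/55571633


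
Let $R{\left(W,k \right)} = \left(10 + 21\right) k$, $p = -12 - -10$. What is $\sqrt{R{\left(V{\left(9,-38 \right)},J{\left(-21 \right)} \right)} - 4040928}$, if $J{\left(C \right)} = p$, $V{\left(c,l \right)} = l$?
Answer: $i \sqrt{4040990} \approx 2010.2 i$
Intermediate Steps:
$p = -2$ ($p = -12 + 10 = -2$)
$J{\left(C \right)} = -2$
$R{\left(W,k \right)} = 31 k$
$\sqrt{R{\left(V{\left(9,-38 \right)},J{\left(-21 \right)} \right)} - 4040928} = \sqrt{31 \left(-2\right) - 4040928} = \sqrt{-62 - 4040928} = \sqrt{-4040990} = i \sqrt{4040990}$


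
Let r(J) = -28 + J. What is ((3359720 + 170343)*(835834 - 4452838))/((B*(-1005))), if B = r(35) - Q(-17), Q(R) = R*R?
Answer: -2128041998542/47235 ≈ -4.5052e+7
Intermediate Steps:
Q(R) = R²
B = -282 (B = (-28 + 35) - 1*(-17)² = 7 - 1*289 = 7 - 289 = -282)
((3359720 + 170343)*(835834 - 4452838))/((B*(-1005))) = ((3359720 + 170343)*(835834 - 4452838))/((-282*(-1005))) = (3530063*(-3617004))/283410 = -12768251991252*1/283410 = -2128041998542/47235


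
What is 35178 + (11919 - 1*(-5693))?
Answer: 52790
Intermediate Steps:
35178 + (11919 - 1*(-5693)) = 35178 + (11919 + 5693) = 35178 + 17612 = 52790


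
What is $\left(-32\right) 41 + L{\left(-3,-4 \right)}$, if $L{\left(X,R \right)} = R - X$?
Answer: $-1313$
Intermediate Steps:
$\left(-32\right) 41 + L{\left(-3,-4 \right)} = \left(-32\right) 41 - 1 = -1312 + \left(-4 + 3\right) = -1312 - 1 = -1313$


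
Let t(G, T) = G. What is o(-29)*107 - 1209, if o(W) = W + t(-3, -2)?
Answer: -4633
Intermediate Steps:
o(W) = -3 + W (o(W) = W - 3 = -3 + W)
o(-29)*107 - 1209 = (-3 - 29)*107 - 1209 = -32*107 - 1209 = -3424 - 1209 = -4633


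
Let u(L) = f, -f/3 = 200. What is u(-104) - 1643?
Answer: -2243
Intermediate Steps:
f = -600 (f = -3*200 = -600)
u(L) = -600
u(-104) - 1643 = -600 - 1643 = -2243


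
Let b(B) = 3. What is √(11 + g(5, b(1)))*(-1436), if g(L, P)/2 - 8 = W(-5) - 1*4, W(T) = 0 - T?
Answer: -1436*√29 ≈ -7733.1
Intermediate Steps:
W(T) = -T
g(L, P) = 18 (g(L, P) = 16 + 2*(-1*(-5) - 1*4) = 16 + 2*(5 - 4) = 16 + 2*1 = 16 + 2 = 18)
√(11 + g(5, b(1)))*(-1436) = √(11 + 18)*(-1436) = √29*(-1436) = -1436*√29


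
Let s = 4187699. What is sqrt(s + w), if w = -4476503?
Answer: 2*I*sqrt(72201) ≈ 537.41*I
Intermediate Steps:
sqrt(s + w) = sqrt(4187699 - 4476503) = sqrt(-288804) = 2*I*sqrt(72201)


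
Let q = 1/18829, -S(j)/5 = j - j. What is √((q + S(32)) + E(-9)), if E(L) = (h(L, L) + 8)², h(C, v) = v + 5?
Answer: √5672518685/18829 ≈ 4.0000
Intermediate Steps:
S(j) = 0 (S(j) = -5*(j - j) = -5*0 = 0)
h(C, v) = 5 + v
q = 1/18829 ≈ 5.3110e-5
E(L) = (13 + L)² (E(L) = ((5 + L) + 8)² = (13 + L)²)
√((q + S(32)) + E(-9)) = √((1/18829 + 0) + (13 - 9)²) = √(1/18829 + 4²) = √(1/18829 + 16) = √(301265/18829) = √5672518685/18829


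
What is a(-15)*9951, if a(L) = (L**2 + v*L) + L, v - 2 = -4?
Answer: 2388240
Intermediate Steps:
v = -2 (v = 2 - 4 = -2)
a(L) = L**2 - L (a(L) = (L**2 - 2*L) + L = L**2 - L)
a(-15)*9951 = -15*(-1 - 15)*9951 = -15*(-16)*9951 = 240*9951 = 2388240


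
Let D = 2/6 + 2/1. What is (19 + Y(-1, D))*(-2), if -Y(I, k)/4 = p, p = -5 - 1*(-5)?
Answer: -38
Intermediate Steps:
D = 7/3 (D = 2*(⅙) + 2*1 = ⅓ + 2 = 7/3 ≈ 2.3333)
p = 0 (p = -5 + 5 = 0)
Y(I, k) = 0 (Y(I, k) = -4*0 = 0)
(19 + Y(-1, D))*(-2) = (19 + 0)*(-2) = 19*(-2) = -38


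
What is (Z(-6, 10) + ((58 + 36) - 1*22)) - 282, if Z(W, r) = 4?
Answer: -206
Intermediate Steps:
(Z(-6, 10) + ((58 + 36) - 1*22)) - 282 = (4 + ((58 + 36) - 1*22)) - 282 = (4 + (94 - 22)) - 282 = (4 + 72) - 282 = 76 - 282 = -206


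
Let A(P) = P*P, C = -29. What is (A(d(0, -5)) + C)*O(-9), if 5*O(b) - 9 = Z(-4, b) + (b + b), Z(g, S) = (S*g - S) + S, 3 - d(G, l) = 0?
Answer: -108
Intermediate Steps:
d(G, l) = 3 (d(G, l) = 3 - 1*0 = 3 + 0 = 3)
Z(g, S) = S*g (Z(g, S) = (-S + S*g) + S = S*g)
O(b) = 9/5 - 2*b/5 (O(b) = 9/5 + (b*(-4) + (b + b))/5 = 9/5 + (-4*b + 2*b)/5 = 9/5 + (-2*b)/5 = 9/5 - 2*b/5)
A(P) = P**2
(A(d(0, -5)) + C)*O(-9) = (3**2 - 29)*(9/5 - 2/5*(-9)) = (9 - 29)*(9/5 + 18/5) = -20*27/5 = -108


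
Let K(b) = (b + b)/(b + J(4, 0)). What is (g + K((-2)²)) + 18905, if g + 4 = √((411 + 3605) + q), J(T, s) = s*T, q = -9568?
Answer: 18903 + 4*I*√347 ≈ 18903.0 + 74.512*I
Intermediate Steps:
J(T, s) = T*s
K(b) = 2 (K(b) = (b + b)/(b + 4*0) = (2*b)/(b + 0) = (2*b)/b = 2)
g = -4 + 4*I*√347 (g = -4 + √((411 + 3605) - 9568) = -4 + √(4016 - 9568) = -4 + √(-5552) = -4 + 4*I*√347 ≈ -4.0 + 74.512*I)
(g + K((-2)²)) + 18905 = ((-4 + 4*I*√347) + 2) + 18905 = (-2 + 4*I*√347) + 18905 = 18903 + 4*I*√347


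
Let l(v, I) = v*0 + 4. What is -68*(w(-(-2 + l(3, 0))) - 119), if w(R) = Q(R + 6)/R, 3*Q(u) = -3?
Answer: 8058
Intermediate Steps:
Q(u) = -1 (Q(u) = (1/3)*(-3) = -1)
l(v, I) = 4 (l(v, I) = 0 + 4 = 4)
w(R) = -1/R
-68*(w(-(-2 + l(3, 0))) - 119) = -68*(-1/((-(-2 + 4))) - 119) = -68*(-1/((-1*2)) - 119) = -68*(-1/(-2) - 119) = -68*(-1*(-1/2) - 119) = -68*(1/2 - 119) = -68*(-237/2) = 8058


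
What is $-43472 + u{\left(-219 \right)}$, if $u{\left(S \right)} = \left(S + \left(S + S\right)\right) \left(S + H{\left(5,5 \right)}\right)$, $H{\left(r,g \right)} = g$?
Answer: $97126$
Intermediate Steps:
$u{\left(S \right)} = 3 S \left(5 + S\right)$ ($u{\left(S \right)} = \left(S + \left(S + S\right)\right) \left(S + 5\right) = \left(S + 2 S\right) \left(5 + S\right) = 3 S \left(5 + S\right)$)
$-43472 + u{\left(-219 \right)} = -43472 + 3 \left(-219\right) \left(5 - 219\right) = -43472 + 3 \left(-219\right) \left(-214\right) = -43472 + 140598 = 97126$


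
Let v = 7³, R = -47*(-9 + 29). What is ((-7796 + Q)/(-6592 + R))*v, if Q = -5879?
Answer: 670075/1076 ≈ 622.75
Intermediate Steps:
R = -940 (R = -47*20 = -940)
v = 343
((-7796 + Q)/(-6592 + R))*v = ((-7796 - 5879)/(-6592 - 940))*343 = -13675/(-7532)*343 = -13675*(-1/7532)*343 = (13675/7532)*343 = 670075/1076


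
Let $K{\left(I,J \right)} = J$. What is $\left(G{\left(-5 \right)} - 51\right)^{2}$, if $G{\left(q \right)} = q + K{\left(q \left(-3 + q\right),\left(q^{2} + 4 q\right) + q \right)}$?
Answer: $3136$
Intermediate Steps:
$G{\left(q \right)} = q^{2} + 6 q$ ($G{\left(q \right)} = q + \left(\left(q^{2} + 4 q\right) + q\right) = q + \left(q^{2} + 5 q\right) = q^{2} + 6 q$)
$\left(G{\left(-5 \right)} - 51\right)^{2} = \left(- 5 \left(6 - 5\right) - 51\right)^{2} = \left(\left(-5\right) 1 - 51\right)^{2} = \left(-5 - 51\right)^{2} = \left(-56\right)^{2} = 3136$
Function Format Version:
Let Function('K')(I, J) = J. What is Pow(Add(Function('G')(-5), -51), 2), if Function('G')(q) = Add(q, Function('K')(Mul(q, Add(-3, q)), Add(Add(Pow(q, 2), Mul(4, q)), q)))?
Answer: 3136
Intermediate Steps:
Function('G')(q) = Add(Pow(q, 2), Mul(6, q)) (Function('G')(q) = Add(q, Add(Add(Pow(q, 2), Mul(4, q)), q)) = Add(q, Add(Pow(q, 2), Mul(5, q))) = Add(Pow(q, 2), Mul(6, q)))
Pow(Add(Function('G')(-5), -51), 2) = Pow(Add(Mul(-5, Add(6, -5)), -51), 2) = Pow(Add(Mul(-5, 1), -51), 2) = Pow(Add(-5, -51), 2) = Pow(-56, 2) = 3136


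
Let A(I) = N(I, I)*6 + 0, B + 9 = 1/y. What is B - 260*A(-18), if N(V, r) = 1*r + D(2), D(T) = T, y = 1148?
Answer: 28643749/1148 ≈ 24951.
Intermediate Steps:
B = -10331/1148 (B = -9 + 1/1148 = -10331/1148 ≈ -8.9991)
N(V, r) = 2 + r (N(V, r) = 1*r + 2 = r + 2 = 2 + r)
A(I) = 12 + 6*I (A(I) = (2 + I)*6 + 0 = (12 + 6*I) + 0 = 12 + 6*I)
B - 260*A(-18) = -10331/1148 - 260*(12 + 6*(-18)) = -10331/1148 - 260*(12 - 108) = -10331/1148 - 260*(-96) = -10331/1148 + 24960 = 28643749/1148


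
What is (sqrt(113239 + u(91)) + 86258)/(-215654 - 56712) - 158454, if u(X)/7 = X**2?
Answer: -21578784211/136183 - 7*sqrt(3494)/272366 ≈ -1.5845e+5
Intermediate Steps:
u(X) = 7*X**2
(sqrt(113239 + u(91)) + 86258)/(-215654 - 56712) - 158454 = (sqrt(113239 + 7*91**2) + 86258)/(-215654 - 56712) - 158454 = (sqrt(113239 + 7*8281) + 86258)/(-272366) - 158454 = (sqrt(113239 + 57967) + 86258)*(-1/272366) - 158454 = (sqrt(171206) + 86258)*(-1/272366) - 158454 = (7*sqrt(3494) + 86258)*(-1/272366) - 158454 = (86258 + 7*sqrt(3494))*(-1/272366) - 158454 = (-43129/136183 - 7*sqrt(3494)/272366) - 158454 = -21578784211/136183 - 7*sqrt(3494)/272366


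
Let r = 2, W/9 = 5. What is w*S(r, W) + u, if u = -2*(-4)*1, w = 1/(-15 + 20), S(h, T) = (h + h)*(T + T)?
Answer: 80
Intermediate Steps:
W = 45 (W = 9*5 = 45)
S(h, T) = 4*T*h (S(h, T) = (2*h)*(2*T) = 4*T*h)
w = ⅕ (w = 1/5 = ⅕ ≈ 0.20000)
u = 8 (u = 8*1 = 8)
w*S(r, W) + u = (4*45*2)/5 + 8 = (⅕)*360 + 8 = 72 + 8 = 80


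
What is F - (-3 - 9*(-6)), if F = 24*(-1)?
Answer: -75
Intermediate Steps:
F = -24
F - (-3 - 9*(-6)) = -24 - (-3 - 9*(-6)) = -24 - (-3 + 54) = -24 - 1*51 = -24 - 51 = -75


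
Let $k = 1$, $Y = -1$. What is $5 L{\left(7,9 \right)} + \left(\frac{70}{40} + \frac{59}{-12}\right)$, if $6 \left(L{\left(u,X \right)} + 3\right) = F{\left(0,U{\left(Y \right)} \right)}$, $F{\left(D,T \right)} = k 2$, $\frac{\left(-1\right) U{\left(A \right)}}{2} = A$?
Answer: $- \frac{33}{2} \approx -16.5$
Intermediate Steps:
$U{\left(A \right)} = - 2 A$
$F{\left(D,T \right)} = 2$ ($F{\left(D,T \right)} = 1 \cdot 2 = 2$)
$L{\left(u,X \right)} = - \frac{8}{3}$ ($L{\left(u,X \right)} = -3 + \frac{1}{6} \cdot 2 = -3 + \frac{1}{3} = - \frac{8}{3}$)
$5 L{\left(7,9 \right)} + \left(\frac{70}{40} + \frac{59}{-12}\right) = 5 \left(- \frac{8}{3}\right) + \left(\frac{70}{40} + \frac{59}{-12}\right) = - \frac{40}{3} + \left(70 \cdot \frac{1}{40} + 59 \left(- \frac{1}{12}\right)\right) = - \frac{40}{3} + \left(\frac{7}{4} - \frac{59}{12}\right) = - \frac{40}{3} - \frac{19}{6} = - \frac{33}{2}$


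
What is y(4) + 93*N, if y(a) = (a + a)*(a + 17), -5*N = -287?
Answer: 27531/5 ≈ 5506.2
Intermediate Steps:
N = 287/5 (N = -⅕*(-287) = 287/5 ≈ 57.400)
y(a) = 2*a*(17 + a) (y(a) = (2*a)*(17 + a) = 2*a*(17 + a))
y(4) + 93*N = 2*4*(17 + 4) + 93*(287/5) = 2*4*21 + 26691/5 = 168 + 26691/5 = 27531/5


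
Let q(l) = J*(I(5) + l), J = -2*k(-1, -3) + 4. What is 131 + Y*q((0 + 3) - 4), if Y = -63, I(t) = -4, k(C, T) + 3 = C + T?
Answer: 5801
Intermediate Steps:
k(C, T) = -3 + C + T (k(C, T) = -3 + (C + T) = -3 + C + T)
J = 18 (J = -2*(-3 - 1 - 3) + 4 = -2*(-7) + 4 = 14 + 4 = 18)
q(l) = -72 + 18*l (q(l) = 18*(-4 + l) = -72 + 18*l)
131 + Y*q((0 + 3) - 4) = 131 - 63*(-72 + 18*((0 + 3) - 4)) = 131 - 63*(-72 + 18*(3 - 4)) = 131 - 63*(-72 + 18*(-1)) = 131 - 63*(-72 - 18) = 131 - 63*(-90) = 131 + 5670 = 5801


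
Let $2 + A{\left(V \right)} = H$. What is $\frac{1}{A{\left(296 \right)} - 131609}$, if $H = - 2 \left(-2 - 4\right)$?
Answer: $- \frac{1}{131599} \approx -7.5988 \cdot 10^{-6}$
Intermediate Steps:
$H = 12$ ($H = \left(-2\right) \left(-6\right) = 12$)
$A{\left(V \right)} = 10$ ($A{\left(V \right)} = -2 + 12 = 10$)
$\frac{1}{A{\left(296 \right)} - 131609} = \frac{1}{10 - 131609} = \frac{1}{-131599} = - \frac{1}{131599}$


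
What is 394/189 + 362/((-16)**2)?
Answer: 84641/24192 ≈ 3.4987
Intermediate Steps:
394/189 + 362/((-16)**2) = 394*(1/189) + 362/256 = 394/189 + 362*(1/256) = 394/189 + 181/128 = 84641/24192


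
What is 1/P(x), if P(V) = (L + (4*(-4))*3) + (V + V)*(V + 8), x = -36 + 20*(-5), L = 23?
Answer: 1/34791 ≈ 2.8743e-5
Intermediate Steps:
x = -136 (x = -36 - 100 = -136)
P(V) = -25 + 2*V*(8 + V) (P(V) = (23 + (4*(-4))*3) + (V + V)*(V + 8) = (23 - 16*3) + (2*V)*(8 + V) = (23 - 48) + 2*V*(8 + V) = -25 + 2*V*(8 + V))
1/P(x) = 1/(-25 + 2*(-136)² + 16*(-136)) = 1/(-25 + 2*18496 - 2176) = 1/(-25 + 36992 - 2176) = 1/34791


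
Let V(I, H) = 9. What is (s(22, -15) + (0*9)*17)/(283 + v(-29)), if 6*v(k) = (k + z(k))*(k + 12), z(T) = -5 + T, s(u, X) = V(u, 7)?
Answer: 18/923 ≈ 0.019502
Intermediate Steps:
s(u, X) = 9
v(k) = (-5 + 2*k)*(12 + k)/6 (v(k) = ((k + (-5 + k))*(k + 12))/6 = ((-5 + 2*k)*(12 + k))/6 = (-5 + 2*k)*(12 + k)/6)
(s(22, -15) + (0*9)*17)/(283 + v(-29)) = (9 + (0*9)*17)/(283 + (-10 + (1/3)*(-29)**2 + (19/6)*(-29))) = (9 + 0*17)/(283 + (-10 + (1/3)*841 - 551/6)) = (9 + 0)/(283 + (-10 + 841/3 - 551/6)) = 9/(283 + 357/2) = 9/(923/2) = 9*(2/923) = 18/923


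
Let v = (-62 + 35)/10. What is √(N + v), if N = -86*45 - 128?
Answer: I*√400070/10 ≈ 63.251*I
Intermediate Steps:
N = -3998 (N = -3870 - 128 = -3998)
v = -27/10 (v = -27*⅒ = -27/10 ≈ -2.7000)
√(N + v) = √(-3998 - 27/10) = √(-40007/10) = I*√400070/10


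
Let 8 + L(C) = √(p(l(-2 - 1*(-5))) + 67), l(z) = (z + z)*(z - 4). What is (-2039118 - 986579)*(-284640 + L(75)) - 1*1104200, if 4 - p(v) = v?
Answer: 861257495456 - 3025697*√77 ≈ 8.6123e+11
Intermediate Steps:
l(z) = 2*z*(-4 + z) (l(z) = (2*z)*(-4 + z) = 2*z*(-4 + z))
p(v) = 4 - v
L(C) = -8 + √77 (L(C) = -8 + √((4 - 2*(-2 - 1*(-5))*(-4 + (-2 - 1*(-5)))) + 67) = -8 + √((4 - 2*(-2 + 5)*(-4 + (-2 + 5))) + 67) = -8 + √((4 - 2*3*(-4 + 3)) + 67) = -8 + √((4 - 2*3*(-1)) + 67) = -8 + √((4 - 1*(-6)) + 67) = -8 + √((4 + 6) + 67) = -8 + √(10 + 67) = -8 + √77)
(-2039118 - 986579)*(-284640 + L(75)) - 1*1104200 = (-2039118 - 986579)*(-284640 + (-8 + √77)) - 1*1104200 = -3025697*(-284648 + √77) - 1104200 = (861258599656 - 3025697*√77) - 1104200 = 861257495456 - 3025697*√77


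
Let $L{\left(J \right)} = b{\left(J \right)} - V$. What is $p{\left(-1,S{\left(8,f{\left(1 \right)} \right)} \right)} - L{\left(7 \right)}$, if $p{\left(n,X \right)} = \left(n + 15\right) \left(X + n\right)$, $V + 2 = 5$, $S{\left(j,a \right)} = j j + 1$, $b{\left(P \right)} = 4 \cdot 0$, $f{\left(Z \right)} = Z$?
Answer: $899$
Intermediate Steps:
$b{\left(P \right)} = 0$
$S{\left(j,a \right)} = 1 + j^{2}$ ($S{\left(j,a \right)} = j^{2} + 1 = 1 + j^{2}$)
$V = 3$ ($V = -2 + 5 = 3$)
$p{\left(n,X \right)} = \left(15 + n\right) \left(X + n\right)$
$L{\left(J \right)} = -3$ ($L{\left(J \right)} = 0 - 3 = -3$)
$p{\left(-1,S{\left(8,f{\left(1 \right)} \right)} \right)} - L{\left(7 \right)} = \left(\left(-1\right)^{2} + 15 \left(1 + 8^{2}\right) + 15 \left(-1\right) + \left(1 + 8^{2}\right) \left(-1\right)\right) - -3 = \left(1 + 15 \left(1 + 64\right) - 15 + \left(1 + 64\right) \left(-1\right)\right) + 3 = \left(1 + 15 \cdot 65 - 15 + 65 \left(-1\right)\right) + 3 = \left(1 + 975 - 15 - 65\right) + 3 = 896 + 3 = 899$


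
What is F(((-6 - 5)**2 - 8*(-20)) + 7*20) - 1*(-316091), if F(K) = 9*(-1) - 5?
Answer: 316077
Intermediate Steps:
F(K) = -14 (F(K) = -9 - 5 = -14)
F(((-6 - 5)**2 - 8*(-20)) + 7*20) - 1*(-316091) = -14 - 1*(-316091) = -14 + 316091 = 316077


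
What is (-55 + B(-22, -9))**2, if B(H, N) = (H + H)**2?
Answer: 3538161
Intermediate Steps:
B(H, N) = 4*H**2 (B(H, N) = (2*H)**2 = 4*H**2)
(-55 + B(-22, -9))**2 = (-55 + 4*(-22)**2)**2 = (-55 + 4*484)**2 = (-55 + 1936)**2 = 1881**2 = 3538161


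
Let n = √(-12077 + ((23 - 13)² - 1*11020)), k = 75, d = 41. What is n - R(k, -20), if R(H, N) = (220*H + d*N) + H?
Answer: -15755 + I*√22997 ≈ -15755.0 + 151.65*I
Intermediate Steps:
R(H, N) = 41*N + 221*H (R(H, N) = (220*H + 41*N) + H = (41*N + 220*H) + H = 41*N + 221*H)
n = I*√22997 (n = √(-12077 + (10² - 11020)) = √(-12077 + (100 - 11020)) = √(-12077 - 10920) = √(-22997) = I*√22997 ≈ 151.65*I)
n - R(k, -20) = I*√22997 - (41*(-20) + 221*75) = I*√22997 - (-820 + 16575) = I*√22997 - 1*15755 = I*√22997 - 15755 = -15755 + I*√22997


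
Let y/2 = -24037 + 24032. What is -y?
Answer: 10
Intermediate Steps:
y = -10 (y = 2*(-24037 + 24032) = 2*(-5) = -10)
-y = -1*(-10) = 10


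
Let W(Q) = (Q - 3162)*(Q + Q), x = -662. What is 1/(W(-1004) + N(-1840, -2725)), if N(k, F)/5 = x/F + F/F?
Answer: 545/4559107147 ≈ 1.1954e-7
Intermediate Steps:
W(Q) = 2*Q*(-3162 + Q) (W(Q) = (-3162 + Q)*(2*Q) = 2*Q*(-3162 + Q))
N(k, F) = 5 - 3310/F (N(k, F) = 5*(-662/F + F/F) = 5*(-662/F + 1) = 5*(1 - 662/F) = 5 - 3310/F)
1/(W(-1004) + N(-1840, -2725)) = 1/(2*(-1004)*(-3162 - 1004) + (5 - 3310/(-2725))) = 1/(2*(-1004)*(-4166) + (5 - 3310*(-1/2725))) = 1/(8365328 + (5 + 662/545)) = 1/(8365328 + 3387/545) = 1/(4559107147/545) = 545/4559107147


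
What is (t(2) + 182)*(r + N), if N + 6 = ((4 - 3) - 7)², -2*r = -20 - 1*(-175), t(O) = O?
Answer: -8740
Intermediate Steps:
r = -155/2 (r = -(-20 - 1*(-175))/2 = -(-20 + 175)/2 = -½*155 = -155/2 ≈ -77.500)
N = 30 (N = -6 + ((4 - 3) - 7)² = -6 + (1 - 7)² = -6 + (-6)² = -6 + 36 = 30)
(t(2) + 182)*(r + N) = (2 + 182)*(-155/2 + 30) = 184*(-95/2) = -8740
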